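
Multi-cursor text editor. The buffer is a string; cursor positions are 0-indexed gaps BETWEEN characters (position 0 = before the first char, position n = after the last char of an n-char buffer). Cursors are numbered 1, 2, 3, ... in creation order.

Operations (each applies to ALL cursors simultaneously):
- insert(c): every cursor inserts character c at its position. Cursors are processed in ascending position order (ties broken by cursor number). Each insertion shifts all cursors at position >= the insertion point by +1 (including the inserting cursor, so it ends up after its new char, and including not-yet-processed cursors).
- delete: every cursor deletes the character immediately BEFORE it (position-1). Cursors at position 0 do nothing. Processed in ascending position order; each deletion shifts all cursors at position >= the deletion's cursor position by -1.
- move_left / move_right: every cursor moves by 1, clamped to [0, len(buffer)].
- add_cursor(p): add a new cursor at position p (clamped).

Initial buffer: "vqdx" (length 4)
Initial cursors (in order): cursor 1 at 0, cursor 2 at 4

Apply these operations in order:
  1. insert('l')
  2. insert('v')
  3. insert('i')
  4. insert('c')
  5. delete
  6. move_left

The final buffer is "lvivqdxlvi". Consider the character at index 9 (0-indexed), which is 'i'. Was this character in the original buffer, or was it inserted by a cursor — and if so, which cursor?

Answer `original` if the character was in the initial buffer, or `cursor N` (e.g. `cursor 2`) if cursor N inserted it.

After op 1 (insert('l')): buffer="lvqdxl" (len 6), cursors c1@1 c2@6, authorship 1....2
After op 2 (insert('v')): buffer="lvvqdxlv" (len 8), cursors c1@2 c2@8, authorship 11....22
After op 3 (insert('i')): buffer="lvivqdxlvi" (len 10), cursors c1@3 c2@10, authorship 111....222
After op 4 (insert('c')): buffer="lvicvqdxlvic" (len 12), cursors c1@4 c2@12, authorship 1111....2222
After op 5 (delete): buffer="lvivqdxlvi" (len 10), cursors c1@3 c2@10, authorship 111....222
After op 6 (move_left): buffer="lvivqdxlvi" (len 10), cursors c1@2 c2@9, authorship 111....222
Authorship (.=original, N=cursor N): 1 1 1 . . . . 2 2 2
Index 9: author = 2

Answer: cursor 2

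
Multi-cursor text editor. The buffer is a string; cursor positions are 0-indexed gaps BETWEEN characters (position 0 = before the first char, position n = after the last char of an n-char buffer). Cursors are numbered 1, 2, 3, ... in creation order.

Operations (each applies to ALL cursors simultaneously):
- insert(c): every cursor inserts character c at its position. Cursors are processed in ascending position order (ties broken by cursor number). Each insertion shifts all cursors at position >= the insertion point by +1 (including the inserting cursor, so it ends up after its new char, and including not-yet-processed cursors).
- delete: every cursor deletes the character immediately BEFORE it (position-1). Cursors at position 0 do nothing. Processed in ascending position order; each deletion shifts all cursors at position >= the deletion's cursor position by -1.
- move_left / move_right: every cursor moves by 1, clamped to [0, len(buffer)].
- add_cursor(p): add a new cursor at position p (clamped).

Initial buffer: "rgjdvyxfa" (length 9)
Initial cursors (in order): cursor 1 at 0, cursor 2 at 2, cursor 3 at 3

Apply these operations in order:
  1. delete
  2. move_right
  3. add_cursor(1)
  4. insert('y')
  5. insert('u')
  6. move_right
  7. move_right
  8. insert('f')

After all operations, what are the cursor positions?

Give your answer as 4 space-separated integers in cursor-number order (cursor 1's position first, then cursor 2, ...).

Answer: 9 16 16 9

Derivation:
After op 1 (delete): buffer="rdvyxfa" (len 7), cursors c1@0 c2@1 c3@1, authorship .......
After op 2 (move_right): buffer="rdvyxfa" (len 7), cursors c1@1 c2@2 c3@2, authorship .......
After op 3 (add_cursor(1)): buffer="rdvyxfa" (len 7), cursors c1@1 c4@1 c2@2 c3@2, authorship .......
After op 4 (insert('y')): buffer="ryydyyvyxfa" (len 11), cursors c1@3 c4@3 c2@6 c3@6, authorship .14.23.....
After op 5 (insert('u')): buffer="ryyuudyyuuvyxfa" (len 15), cursors c1@5 c4@5 c2@10 c3@10, authorship .1414.2323.....
After op 6 (move_right): buffer="ryyuudyyuuvyxfa" (len 15), cursors c1@6 c4@6 c2@11 c3@11, authorship .1414.2323.....
After op 7 (move_right): buffer="ryyuudyyuuvyxfa" (len 15), cursors c1@7 c4@7 c2@12 c3@12, authorship .1414.2323.....
After op 8 (insert('f')): buffer="ryyuudyffyuuvyffxfa" (len 19), cursors c1@9 c4@9 c2@16 c3@16, authorship .1414.214323..23...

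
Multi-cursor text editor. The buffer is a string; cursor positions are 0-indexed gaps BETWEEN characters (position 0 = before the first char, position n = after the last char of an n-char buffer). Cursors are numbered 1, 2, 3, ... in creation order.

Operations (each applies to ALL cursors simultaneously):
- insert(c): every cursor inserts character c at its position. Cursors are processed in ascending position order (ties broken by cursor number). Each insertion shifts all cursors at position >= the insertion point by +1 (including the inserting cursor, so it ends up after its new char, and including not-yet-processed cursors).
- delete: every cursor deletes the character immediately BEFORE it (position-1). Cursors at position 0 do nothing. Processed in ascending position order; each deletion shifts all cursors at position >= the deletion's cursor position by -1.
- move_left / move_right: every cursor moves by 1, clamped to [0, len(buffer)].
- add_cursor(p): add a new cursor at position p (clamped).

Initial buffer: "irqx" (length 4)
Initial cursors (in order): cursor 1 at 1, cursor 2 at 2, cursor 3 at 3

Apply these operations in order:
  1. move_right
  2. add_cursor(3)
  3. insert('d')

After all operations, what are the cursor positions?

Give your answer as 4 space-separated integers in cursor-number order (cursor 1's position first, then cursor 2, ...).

After op 1 (move_right): buffer="irqx" (len 4), cursors c1@2 c2@3 c3@4, authorship ....
After op 2 (add_cursor(3)): buffer="irqx" (len 4), cursors c1@2 c2@3 c4@3 c3@4, authorship ....
After op 3 (insert('d')): buffer="irdqddxd" (len 8), cursors c1@3 c2@6 c4@6 c3@8, authorship ..1.24.3

Answer: 3 6 8 6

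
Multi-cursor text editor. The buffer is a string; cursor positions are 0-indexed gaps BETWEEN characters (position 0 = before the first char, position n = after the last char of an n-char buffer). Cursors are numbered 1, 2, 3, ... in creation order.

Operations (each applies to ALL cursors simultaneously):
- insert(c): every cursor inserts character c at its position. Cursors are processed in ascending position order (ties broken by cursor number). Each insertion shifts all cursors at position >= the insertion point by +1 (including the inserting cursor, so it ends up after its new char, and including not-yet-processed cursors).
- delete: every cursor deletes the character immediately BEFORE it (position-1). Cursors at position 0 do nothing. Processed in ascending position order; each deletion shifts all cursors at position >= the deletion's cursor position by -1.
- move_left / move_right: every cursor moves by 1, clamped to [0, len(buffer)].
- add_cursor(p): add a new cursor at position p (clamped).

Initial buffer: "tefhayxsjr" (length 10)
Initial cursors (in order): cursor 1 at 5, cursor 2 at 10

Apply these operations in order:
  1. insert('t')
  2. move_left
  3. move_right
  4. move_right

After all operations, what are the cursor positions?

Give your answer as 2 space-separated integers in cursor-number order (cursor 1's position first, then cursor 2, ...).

After op 1 (insert('t')): buffer="tefhatyxsjrt" (len 12), cursors c1@6 c2@12, authorship .....1.....2
After op 2 (move_left): buffer="tefhatyxsjrt" (len 12), cursors c1@5 c2@11, authorship .....1.....2
After op 3 (move_right): buffer="tefhatyxsjrt" (len 12), cursors c1@6 c2@12, authorship .....1.....2
After op 4 (move_right): buffer="tefhatyxsjrt" (len 12), cursors c1@7 c2@12, authorship .....1.....2

Answer: 7 12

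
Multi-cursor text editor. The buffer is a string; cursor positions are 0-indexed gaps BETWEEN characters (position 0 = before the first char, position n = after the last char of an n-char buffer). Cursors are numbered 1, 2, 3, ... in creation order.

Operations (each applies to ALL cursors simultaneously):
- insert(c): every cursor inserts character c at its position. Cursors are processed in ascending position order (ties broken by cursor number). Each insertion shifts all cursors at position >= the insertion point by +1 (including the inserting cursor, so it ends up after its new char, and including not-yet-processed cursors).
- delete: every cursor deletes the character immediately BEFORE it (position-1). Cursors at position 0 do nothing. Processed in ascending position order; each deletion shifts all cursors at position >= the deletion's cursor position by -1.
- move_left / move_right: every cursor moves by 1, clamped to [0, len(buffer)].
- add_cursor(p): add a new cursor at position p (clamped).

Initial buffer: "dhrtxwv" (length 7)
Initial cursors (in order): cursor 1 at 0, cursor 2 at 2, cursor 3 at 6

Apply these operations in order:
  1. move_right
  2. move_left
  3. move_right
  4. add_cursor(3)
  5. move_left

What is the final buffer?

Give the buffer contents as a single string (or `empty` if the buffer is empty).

After op 1 (move_right): buffer="dhrtxwv" (len 7), cursors c1@1 c2@3 c3@7, authorship .......
After op 2 (move_left): buffer="dhrtxwv" (len 7), cursors c1@0 c2@2 c3@6, authorship .......
After op 3 (move_right): buffer="dhrtxwv" (len 7), cursors c1@1 c2@3 c3@7, authorship .......
After op 4 (add_cursor(3)): buffer="dhrtxwv" (len 7), cursors c1@1 c2@3 c4@3 c3@7, authorship .......
After op 5 (move_left): buffer="dhrtxwv" (len 7), cursors c1@0 c2@2 c4@2 c3@6, authorship .......

Answer: dhrtxwv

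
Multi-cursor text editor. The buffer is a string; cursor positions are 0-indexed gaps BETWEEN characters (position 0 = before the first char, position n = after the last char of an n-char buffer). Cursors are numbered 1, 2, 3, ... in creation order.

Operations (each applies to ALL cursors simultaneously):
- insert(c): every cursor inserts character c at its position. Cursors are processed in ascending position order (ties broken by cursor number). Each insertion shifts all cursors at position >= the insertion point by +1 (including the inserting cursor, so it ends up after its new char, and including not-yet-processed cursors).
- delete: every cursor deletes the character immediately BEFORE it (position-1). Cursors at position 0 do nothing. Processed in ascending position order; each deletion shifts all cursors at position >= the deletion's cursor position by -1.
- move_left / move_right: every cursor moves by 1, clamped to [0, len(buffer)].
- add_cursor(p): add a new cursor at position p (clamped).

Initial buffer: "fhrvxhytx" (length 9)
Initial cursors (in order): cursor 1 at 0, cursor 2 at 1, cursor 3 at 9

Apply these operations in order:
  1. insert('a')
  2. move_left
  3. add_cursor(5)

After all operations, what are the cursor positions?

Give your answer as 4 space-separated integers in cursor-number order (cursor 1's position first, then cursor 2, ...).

After op 1 (insert('a')): buffer="afahrvxhytxa" (len 12), cursors c1@1 c2@3 c3@12, authorship 1.2........3
After op 2 (move_left): buffer="afahrvxhytxa" (len 12), cursors c1@0 c2@2 c3@11, authorship 1.2........3
After op 3 (add_cursor(5)): buffer="afahrvxhytxa" (len 12), cursors c1@0 c2@2 c4@5 c3@11, authorship 1.2........3

Answer: 0 2 11 5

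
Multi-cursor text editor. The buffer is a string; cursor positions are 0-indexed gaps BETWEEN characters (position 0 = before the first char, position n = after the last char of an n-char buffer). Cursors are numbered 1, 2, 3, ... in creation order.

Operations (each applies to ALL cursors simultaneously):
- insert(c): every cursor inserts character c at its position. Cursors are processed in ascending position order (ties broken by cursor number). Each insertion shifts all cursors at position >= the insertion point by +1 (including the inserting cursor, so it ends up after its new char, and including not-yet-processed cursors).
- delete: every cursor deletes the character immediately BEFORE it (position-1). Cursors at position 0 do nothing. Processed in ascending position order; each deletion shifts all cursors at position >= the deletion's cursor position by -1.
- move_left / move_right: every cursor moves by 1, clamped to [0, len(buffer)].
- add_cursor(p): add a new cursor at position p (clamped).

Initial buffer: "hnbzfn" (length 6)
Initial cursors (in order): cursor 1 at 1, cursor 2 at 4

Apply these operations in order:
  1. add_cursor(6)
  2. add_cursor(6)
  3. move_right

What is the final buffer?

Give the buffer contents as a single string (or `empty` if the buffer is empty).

After op 1 (add_cursor(6)): buffer="hnbzfn" (len 6), cursors c1@1 c2@4 c3@6, authorship ......
After op 2 (add_cursor(6)): buffer="hnbzfn" (len 6), cursors c1@1 c2@4 c3@6 c4@6, authorship ......
After op 3 (move_right): buffer="hnbzfn" (len 6), cursors c1@2 c2@5 c3@6 c4@6, authorship ......

Answer: hnbzfn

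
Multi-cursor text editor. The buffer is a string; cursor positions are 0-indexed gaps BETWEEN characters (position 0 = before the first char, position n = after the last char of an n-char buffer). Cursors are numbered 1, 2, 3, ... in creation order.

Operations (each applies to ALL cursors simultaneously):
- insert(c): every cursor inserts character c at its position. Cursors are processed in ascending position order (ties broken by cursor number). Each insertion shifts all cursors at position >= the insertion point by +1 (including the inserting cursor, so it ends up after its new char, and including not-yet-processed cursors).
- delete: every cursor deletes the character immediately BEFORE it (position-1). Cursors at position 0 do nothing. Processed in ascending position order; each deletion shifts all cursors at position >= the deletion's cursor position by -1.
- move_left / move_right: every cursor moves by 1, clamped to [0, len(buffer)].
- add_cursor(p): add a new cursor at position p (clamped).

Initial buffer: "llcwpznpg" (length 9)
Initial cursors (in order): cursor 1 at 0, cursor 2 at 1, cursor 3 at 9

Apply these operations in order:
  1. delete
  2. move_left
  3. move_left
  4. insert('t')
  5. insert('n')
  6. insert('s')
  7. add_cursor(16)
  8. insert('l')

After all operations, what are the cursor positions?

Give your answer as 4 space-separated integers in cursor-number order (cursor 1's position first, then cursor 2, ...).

Answer: 8 8 17 20

Derivation:
After op 1 (delete): buffer="lcwpznp" (len 7), cursors c1@0 c2@0 c3@7, authorship .......
After op 2 (move_left): buffer="lcwpznp" (len 7), cursors c1@0 c2@0 c3@6, authorship .......
After op 3 (move_left): buffer="lcwpznp" (len 7), cursors c1@0 c2@0 c3@5, authorship .......
After op 4 (insert('t')): buffer="ttlcwpztnp" (len 10), cursors c1@2 c2@2 c3@8, authorship 12.....3..
After op 5 (insert('n')): buffer="ttnnlcwpztnnp" (len 13), cursors c1@4 c2@4 c3@11, authorship 1212.....33..
After op 6 (insert('s')): buffer="ttnnsslcwpztnsnp" (len 16), cursors c1@6 c2@6 c3@14, authorship 121212.....333..
After op 7 (add_cursor(16)): buffer="ttnnsslcwpztnsnp" (len 16), cursors c1@6 c2@6 c3@14 c4@16, authorship 121212.....333..
After op 8 (insert('l')): buffer="ttnnsslllcwpztnslnpl" (len 20), cursors c1@8 c2@8 c3@17 c4@20, authorship 12121212.....3333..4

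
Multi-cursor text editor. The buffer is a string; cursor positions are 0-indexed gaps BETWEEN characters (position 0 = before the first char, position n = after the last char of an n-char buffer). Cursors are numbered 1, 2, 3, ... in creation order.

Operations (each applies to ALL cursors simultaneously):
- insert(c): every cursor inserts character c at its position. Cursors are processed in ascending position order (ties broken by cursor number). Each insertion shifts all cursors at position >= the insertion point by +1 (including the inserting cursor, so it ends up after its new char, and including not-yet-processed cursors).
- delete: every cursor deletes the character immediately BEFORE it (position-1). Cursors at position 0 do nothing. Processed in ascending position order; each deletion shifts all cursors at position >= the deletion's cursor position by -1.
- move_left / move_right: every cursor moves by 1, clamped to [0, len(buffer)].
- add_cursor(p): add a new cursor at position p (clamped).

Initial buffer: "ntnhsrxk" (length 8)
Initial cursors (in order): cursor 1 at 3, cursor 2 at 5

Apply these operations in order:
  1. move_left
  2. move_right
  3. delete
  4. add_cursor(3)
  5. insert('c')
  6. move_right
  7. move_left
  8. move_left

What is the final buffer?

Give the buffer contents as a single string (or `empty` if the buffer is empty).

After op 1 (move_left): buffer="ntnhsrxk" (len 8), cursors c1@2 c2@4, authorship ........
After op 2 (move_right): buffer="ntnhsrxk" (len 8), cursors c1@3 c2@5, authorship ........
After op 3 (delete): buffer="nthrxk" (len 6), cursors c1@2 c2@3, authorship ......
After op 4 (add_cursor(3)): buffer="nthrxk" (len 6), cursors c1@2 c2@3 c3@3, authorship ......
After op 5 (insert('c')): buffer="ntchccrxk" (len 9), cursors c1@3 c2@6 c3@6, authorship ..1.23...
After op 6 (move_right): buffer="ntchccrxk" (len 9), cursors c1@4 c2@7 c3@7, authorship ..1.23...
After op 7 (move_left): buffer="ntchccrxk" (len 9), cursors c1@3 c2@6 c3@6, authorship ..1.23...
After op 8 (move_left): buffer="ntchccrxk" (len 9), cursors c1@2 c2@5 c3@5, authorship ..1.23...

Answer: ntchccrxk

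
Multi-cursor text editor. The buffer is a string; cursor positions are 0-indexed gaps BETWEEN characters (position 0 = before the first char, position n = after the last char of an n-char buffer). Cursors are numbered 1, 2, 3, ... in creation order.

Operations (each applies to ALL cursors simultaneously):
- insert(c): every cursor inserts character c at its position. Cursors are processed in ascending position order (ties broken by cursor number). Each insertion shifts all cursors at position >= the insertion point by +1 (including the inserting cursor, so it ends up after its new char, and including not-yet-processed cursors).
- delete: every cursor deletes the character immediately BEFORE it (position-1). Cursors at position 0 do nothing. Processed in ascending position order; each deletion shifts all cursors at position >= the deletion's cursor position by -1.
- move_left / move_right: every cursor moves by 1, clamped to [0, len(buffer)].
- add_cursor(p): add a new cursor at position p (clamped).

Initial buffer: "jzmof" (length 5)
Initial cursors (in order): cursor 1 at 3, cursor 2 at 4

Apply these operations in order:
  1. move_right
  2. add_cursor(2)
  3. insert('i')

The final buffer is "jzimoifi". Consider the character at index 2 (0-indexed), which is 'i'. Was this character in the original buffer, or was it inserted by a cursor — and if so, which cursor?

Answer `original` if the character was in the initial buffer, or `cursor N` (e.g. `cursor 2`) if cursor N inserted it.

Answer: cursor 3

Derivation:
After op 1 (move_right): buffer="jzmof" (len 5), cursors c1@4 c2@5, authorship .....
After op 2 (add_cursor(2)): buffer="jzmof" (len 5), cursors c3@2 c1@4 c2@5, authorship .....
After op 3 (insert('i')): buffer="jzimoifi" (len 8), cursors c3@3 c1@6 c2@8, authorship ..3..1.2
Authorship (.=original, N=cursor N): . . 3 . . 1 . 2
Index 2: author = 3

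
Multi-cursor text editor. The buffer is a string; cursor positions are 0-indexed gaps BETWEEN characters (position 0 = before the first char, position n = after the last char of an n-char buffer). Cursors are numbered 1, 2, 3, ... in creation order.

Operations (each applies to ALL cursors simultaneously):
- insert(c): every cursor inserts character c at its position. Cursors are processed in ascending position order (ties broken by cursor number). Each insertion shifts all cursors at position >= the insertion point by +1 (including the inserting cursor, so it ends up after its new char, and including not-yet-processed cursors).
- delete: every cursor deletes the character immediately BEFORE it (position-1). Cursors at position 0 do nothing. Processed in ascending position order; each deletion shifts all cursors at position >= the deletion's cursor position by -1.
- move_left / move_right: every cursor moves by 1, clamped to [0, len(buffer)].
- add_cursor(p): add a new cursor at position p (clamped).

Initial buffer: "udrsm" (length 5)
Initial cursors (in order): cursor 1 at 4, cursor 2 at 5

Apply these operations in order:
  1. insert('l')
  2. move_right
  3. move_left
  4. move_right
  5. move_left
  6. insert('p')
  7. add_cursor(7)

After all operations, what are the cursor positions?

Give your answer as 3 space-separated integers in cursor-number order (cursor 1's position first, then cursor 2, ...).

After op 1 (insert('l')): buffer="udrslml" (len 7), cursors c1@5 c2@7, authorship ....1.2
After op 2 (move_right): buffer="udrslml" (len 7), cursors c1@6 c2@7, authorship ....1.2
After op 3 (move_left): buffer="udrslml" (len 7), cursors c1@5 c2@6, authorship ....1.2
After op 4 (move_right): buffer="udrslml" (len 7), cursors c1@6 c2@7, authorship ....1.2
After op 5 (move_left): buffer="udrslml" (len 7), cursors c1@5 c2@6, authorship ....1.2
After op 6 (insert('p')): buffer="udrslpmpl" (len 9), cursors c1@6 c2@8, authorship ....11.22
After op 7 (add_cursor(7)): buffer="udrslpmpl" (len 9), cursors c1@6 c3@7 c2@8, authorship ....11.22

Answer: 6 8 7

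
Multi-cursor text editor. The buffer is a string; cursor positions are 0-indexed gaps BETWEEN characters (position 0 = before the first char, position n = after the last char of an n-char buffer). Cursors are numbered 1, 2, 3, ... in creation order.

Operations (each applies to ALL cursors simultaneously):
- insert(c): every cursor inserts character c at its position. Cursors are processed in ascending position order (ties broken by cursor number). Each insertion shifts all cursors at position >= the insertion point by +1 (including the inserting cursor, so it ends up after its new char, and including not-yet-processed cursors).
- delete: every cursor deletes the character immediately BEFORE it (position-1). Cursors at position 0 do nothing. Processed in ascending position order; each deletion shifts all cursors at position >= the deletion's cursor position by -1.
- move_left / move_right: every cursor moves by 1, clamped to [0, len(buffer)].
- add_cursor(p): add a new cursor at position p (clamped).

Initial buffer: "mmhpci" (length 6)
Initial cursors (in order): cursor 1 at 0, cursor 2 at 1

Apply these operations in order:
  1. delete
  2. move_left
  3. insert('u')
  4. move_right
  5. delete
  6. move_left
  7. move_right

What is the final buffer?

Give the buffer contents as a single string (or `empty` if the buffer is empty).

After op 1 (delete): buffer="mhpci" (len 5), cursors c1@0 c2@0, authorship .....
After op 2 (move_left): buffer="mhpci" (len 5), cursors c1@0 c2@0, authorship .....
After op 3 (insert('u')): buffer="uumhpci" (len 7), cursors c1@2 c2@2, authorship 12.....
After op 4 (move_right): buffer="uumhpci" (len 7), cursors c1@3 c2@3, authorship 12.....
After op 5 (delete): buffer="uhpci" (len 5), cursors c1@1 c2@1, authorship 1....
After op 6 (move_left): buffer="uhpci" (len 5), cursors c1@0 c2@0, authorship 1....
After op 7 (move_right): buffer="uhpci" (len 5), cursors c1@1 c2@1, authorship 1....

Answer: uhpci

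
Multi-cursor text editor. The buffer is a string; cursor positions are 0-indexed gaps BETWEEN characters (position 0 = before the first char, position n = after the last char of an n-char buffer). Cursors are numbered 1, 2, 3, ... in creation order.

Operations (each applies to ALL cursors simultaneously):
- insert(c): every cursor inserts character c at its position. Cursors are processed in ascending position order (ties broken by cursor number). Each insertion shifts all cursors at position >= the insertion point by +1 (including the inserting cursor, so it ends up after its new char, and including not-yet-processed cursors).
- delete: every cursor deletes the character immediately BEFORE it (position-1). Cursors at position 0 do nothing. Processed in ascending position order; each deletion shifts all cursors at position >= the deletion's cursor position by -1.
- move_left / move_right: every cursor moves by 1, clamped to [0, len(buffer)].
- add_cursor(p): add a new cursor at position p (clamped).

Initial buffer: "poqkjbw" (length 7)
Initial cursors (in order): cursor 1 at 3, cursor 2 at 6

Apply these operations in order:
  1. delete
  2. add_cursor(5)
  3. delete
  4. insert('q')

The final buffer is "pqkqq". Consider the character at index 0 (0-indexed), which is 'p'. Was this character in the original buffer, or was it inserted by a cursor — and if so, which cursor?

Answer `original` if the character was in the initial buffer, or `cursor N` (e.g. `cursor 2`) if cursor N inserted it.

After op 1 (delete): buffer="pokjw" (len 5), cursors c1@2 c2@4, authorship .....
After op 2 (add_cursor(5)): buffer="pokjw" (len 5), cursors c1@2 c2@4 c3@5, authorship .....
After op 3 (delete): buffer="pk" (len 2), cursors c1@1 c2@2 c3@2, authorship ..
After op 4 (insert('q')): buffer="pqkqq" (len 5), cursors c1@2 c2@5 c3@5, authorship .1.23
Authorship (.=original, N=cursor N): . 1 . 2 3
Index 0: author = original

Answer: original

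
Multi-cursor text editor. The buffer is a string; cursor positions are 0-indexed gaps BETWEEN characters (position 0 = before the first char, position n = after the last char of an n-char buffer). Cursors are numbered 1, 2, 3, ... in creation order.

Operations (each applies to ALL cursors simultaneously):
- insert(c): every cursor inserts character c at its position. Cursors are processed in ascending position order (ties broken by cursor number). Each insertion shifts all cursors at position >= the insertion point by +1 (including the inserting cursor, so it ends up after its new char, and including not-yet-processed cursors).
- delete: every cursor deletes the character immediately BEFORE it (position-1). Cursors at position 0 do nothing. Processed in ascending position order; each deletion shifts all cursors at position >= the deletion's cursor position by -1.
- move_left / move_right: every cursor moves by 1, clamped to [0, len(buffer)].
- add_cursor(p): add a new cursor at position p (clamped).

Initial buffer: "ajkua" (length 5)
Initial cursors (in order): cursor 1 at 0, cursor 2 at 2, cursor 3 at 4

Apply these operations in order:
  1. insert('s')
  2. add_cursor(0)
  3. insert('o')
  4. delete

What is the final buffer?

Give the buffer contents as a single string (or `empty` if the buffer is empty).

After op 1 (insert('s')): buffer="sajskusa" (len 8), cursors c1@1 c2@4 c3@7, authorship 1..2..3.
After op 2 (add_cursor(0)): buffer="sajskusa" (len 8), cursors c4@0 c1@1 c2@4 c3@7, authorship 1..2..3.
After op 3 (insert('o')): buffer="osoajsokusoa" (len 12), cursors c4@1 c1@3 c2@7 c3@11, authorship 411..22..33.
After op 4 (delete): buffer="sajskusa" (len 8), cursors c4@0 c1@1 c2@4 c3@7, authorship 1..2..3.

Answer: sajskusa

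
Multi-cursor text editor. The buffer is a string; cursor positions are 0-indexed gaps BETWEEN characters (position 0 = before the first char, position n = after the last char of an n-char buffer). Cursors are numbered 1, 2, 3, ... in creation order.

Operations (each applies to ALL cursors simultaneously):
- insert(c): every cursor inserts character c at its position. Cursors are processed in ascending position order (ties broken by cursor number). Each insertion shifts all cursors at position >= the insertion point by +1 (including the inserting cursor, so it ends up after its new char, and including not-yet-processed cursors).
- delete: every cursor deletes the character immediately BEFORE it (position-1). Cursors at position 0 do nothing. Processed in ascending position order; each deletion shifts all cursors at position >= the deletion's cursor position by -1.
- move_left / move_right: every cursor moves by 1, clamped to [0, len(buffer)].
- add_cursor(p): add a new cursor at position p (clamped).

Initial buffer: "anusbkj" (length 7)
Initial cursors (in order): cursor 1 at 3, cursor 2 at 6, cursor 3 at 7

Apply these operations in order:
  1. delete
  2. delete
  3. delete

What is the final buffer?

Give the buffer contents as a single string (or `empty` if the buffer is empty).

After op 1 (delete): buffer="ansb" (len 4), cursors c1@2 c2@4 c3@4, authorship ....
After op 2 (delete): buffer="a" (len 1), cursors c1@1 c2@1 c3@1, authorship .
After op 3 (delete): buffer="" (len 0), cursors c1@0 c2@0 c3@0, authorship 

Answer: empty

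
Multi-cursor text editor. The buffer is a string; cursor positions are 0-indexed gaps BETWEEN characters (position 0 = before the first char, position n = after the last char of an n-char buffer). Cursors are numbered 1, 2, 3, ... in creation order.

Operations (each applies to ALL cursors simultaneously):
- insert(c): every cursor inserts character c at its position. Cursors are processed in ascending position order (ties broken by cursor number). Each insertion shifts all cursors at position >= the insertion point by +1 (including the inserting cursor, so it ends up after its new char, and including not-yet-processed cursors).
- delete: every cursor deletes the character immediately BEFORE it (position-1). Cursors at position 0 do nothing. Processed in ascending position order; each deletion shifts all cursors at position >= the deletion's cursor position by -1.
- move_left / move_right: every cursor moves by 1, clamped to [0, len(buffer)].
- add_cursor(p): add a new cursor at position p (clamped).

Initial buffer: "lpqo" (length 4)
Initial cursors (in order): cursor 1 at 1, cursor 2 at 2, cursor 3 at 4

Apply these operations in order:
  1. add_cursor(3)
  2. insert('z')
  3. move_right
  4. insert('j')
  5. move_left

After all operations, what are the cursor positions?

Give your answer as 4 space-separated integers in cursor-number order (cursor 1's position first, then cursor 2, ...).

After op 1 (add_cursor(3)): buffer="lpqo" (len 4), cursors c1@1 c2@2 c4@3 c3@4, authorship ....
After op 2 (insert('z')): buffer="lzpzqzoz" (len 8), cursors c1@2 c2@4 c4@6 c3@8, authorship .1.2.4.3
After op 3 (move_right): buffer="lzpzqzoz" (len 8), cursors c1@3 c2@5 c4@7 c3@8, authorship .1.2.4.3
After op 4 (insert('j')): buffer="lzpjzqjzojzj" (len 12), cursors c1@4 c2@7 c4@10 c3@12, authorship .1.12.24.433
After op 5 (move_left): buffer="lzpjzqjzojzj" (len 12), cursors c1@3 c2@6 c4@9 c3@11, authorship .1.12.24.433

Answer: 3 6 11 9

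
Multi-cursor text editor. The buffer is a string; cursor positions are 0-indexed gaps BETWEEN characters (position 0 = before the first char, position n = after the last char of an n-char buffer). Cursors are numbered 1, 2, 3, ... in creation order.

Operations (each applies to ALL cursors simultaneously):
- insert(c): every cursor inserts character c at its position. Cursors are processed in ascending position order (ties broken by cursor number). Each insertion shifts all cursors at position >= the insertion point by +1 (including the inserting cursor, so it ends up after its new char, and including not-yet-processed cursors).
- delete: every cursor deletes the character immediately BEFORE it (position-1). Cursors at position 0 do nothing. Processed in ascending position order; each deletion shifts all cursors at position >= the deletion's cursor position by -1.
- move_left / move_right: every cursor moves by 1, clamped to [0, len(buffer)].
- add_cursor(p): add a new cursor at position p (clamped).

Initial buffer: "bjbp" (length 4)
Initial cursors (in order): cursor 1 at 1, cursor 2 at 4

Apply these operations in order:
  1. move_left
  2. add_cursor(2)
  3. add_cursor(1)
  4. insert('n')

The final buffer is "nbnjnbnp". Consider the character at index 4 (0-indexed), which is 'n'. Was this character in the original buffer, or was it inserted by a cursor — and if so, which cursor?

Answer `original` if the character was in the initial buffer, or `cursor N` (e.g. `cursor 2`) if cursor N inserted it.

After op 1 (move_left): buffer="bjbp" (len 4), cursors c1@0 c2@3, authorship ....
After op 2 (add_cursor(2)): buffer="bjbp" (len 4), cursors c1@0 c3@2 c2@3, authorship ....
After op 3 (add_cursor(1)): buffer="bjbp" (len 4), cursors c1@0 c4@1 c3@2 c2@3, authorship ....
After op 4 (insert('n')): buffer="nbnjnbnp" (len 8), cursors c1@1 c4@3 c3@5 c2@7, authorship 1.4.3.2.
Authorship (.=original, N=cursor N): 1 . 4 . 3 . 2 .
Index 4: author = 3

Answer: cursor 3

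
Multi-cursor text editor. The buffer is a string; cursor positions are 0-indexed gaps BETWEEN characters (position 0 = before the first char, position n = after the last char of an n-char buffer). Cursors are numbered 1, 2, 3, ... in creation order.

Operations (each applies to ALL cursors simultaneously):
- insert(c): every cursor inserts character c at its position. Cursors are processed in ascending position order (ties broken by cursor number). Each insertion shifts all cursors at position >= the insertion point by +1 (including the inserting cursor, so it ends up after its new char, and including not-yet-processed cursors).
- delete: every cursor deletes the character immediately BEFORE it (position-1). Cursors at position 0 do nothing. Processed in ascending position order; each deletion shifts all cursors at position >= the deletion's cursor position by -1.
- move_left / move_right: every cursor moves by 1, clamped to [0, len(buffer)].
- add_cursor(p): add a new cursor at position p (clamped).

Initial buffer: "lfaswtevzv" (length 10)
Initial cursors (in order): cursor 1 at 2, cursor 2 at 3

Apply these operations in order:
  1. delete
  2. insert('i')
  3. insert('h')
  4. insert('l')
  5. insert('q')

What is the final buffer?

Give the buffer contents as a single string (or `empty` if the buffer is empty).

After op 1 (delete): buffer="lswtevzv" (len 8), cursors c1@1 c2@1, authorship ........
After op 2 (insert('i')): buffer="liiswtevzv" (len 10), cursors c1@3 c2@3, authorship .12.......
After op 3 (insert('h')): buffer="liihhswtevzv" (len 12), cursors c1@5 c2@5, authorship .1212.......
After op 4 (insert('l')): buffer="liihhllswtevzv" (len 14), cursors c1@7 c2@7, authorship .121212.......
After op 5 (insert('q')): buffer="liihhllqqswtevzv" (len 16), cursors c1@9 c2@9, authorship .12121212.......

Answer: liihhllqqswtevzv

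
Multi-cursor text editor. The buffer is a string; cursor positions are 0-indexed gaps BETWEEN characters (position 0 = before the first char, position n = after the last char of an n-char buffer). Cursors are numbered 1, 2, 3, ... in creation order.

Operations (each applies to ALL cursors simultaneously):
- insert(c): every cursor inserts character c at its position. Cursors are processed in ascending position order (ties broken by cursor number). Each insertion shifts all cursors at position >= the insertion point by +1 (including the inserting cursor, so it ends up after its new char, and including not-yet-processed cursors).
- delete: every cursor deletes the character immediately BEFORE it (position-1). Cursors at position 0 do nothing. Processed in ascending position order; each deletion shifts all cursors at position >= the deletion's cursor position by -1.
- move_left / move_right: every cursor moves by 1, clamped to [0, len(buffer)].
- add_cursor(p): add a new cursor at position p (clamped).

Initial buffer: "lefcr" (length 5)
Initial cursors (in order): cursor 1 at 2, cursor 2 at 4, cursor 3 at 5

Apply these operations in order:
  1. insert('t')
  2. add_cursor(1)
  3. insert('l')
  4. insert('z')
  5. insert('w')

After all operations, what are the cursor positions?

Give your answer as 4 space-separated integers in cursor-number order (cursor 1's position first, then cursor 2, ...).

Answer: 9 15 20 4

Derivation:
After op 1 (insert('t')): buffer="letfctrt" (len 8), cursors c1@3 c2@6 c3@8, authorship ..1..2.3
After op 2 (add_cursor(1)): buffer="letfctrt" (len 8), cursors c4@1 c1@3 c2@6 c3@8, authorship ..1..2.3
After op 3 (insert('l')): buffer="lletlfctlrtl" (len 12), cursors c4@2 c1@5 c2@9 c3@12, authorship .4.11..22.33
After op 4 (insert('z')): buffer="llzetlzfctlzrtlz" (len 16), cursors c4@3 c1@7 c2@12 c3@16, authorship .44.111..222.333
After op 5 (insert('w')): buffer="llzwetlzwfctlzwrtlzw" (len 20), cursors c4@4 c1@9 c2@15 c3@20, authorship .444.1111..2222.3333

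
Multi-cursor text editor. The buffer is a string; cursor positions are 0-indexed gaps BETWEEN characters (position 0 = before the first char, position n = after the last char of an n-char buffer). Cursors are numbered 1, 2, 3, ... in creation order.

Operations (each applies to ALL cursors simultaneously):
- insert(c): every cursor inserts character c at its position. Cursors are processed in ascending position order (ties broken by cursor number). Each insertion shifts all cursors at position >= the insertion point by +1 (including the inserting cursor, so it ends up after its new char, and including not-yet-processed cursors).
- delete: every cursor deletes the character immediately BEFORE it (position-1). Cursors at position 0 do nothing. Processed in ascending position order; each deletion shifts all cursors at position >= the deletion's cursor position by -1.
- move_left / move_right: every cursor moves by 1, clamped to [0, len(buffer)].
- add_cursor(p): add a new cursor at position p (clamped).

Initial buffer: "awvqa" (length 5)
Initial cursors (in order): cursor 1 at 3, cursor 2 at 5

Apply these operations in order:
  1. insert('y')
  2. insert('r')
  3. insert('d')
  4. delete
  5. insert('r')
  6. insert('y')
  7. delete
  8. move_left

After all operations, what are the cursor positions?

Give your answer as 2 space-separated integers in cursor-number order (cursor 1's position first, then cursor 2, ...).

Answer: 5 10

Derivation:
After op 1 (insert('y')): buffer="awvyqay" (len 7), cursors c1@4 c2@7, authorship ...1..2
After op 2 (insert('r')): buffer="awvyrqayr" (len 9), cursors c1@5 c2@9, authorship ...11..22
After op 3 (insert('d')): buffer="awvyrdqayrd" (len 11), cursors c1@6 c2@11, authorship ...111..222
After op 4 (delete): buffer="awvyrqayr" (len 9), cursors c1@5 c2@9, authorship ...11..22
After op 5 (insert('r')): buffer="awvyrrqayrr" (len 11), cursors c1@6 c2@11, authorship ...111..222
After op 6 (insert('y')): buffer="awvyrryqayrry" (len 13), cursors c1@7 c2@13, authorship ...1111..2222
After op 7 (delete): buffer="awvyrrqayrr" (len 11), cursors c1@6 c2@11, authorship ...111..222
After op 8 (move_left): buffer="awvyrrqayrr" (len 11), cursors c1@5 c2@10, authorship ...111..222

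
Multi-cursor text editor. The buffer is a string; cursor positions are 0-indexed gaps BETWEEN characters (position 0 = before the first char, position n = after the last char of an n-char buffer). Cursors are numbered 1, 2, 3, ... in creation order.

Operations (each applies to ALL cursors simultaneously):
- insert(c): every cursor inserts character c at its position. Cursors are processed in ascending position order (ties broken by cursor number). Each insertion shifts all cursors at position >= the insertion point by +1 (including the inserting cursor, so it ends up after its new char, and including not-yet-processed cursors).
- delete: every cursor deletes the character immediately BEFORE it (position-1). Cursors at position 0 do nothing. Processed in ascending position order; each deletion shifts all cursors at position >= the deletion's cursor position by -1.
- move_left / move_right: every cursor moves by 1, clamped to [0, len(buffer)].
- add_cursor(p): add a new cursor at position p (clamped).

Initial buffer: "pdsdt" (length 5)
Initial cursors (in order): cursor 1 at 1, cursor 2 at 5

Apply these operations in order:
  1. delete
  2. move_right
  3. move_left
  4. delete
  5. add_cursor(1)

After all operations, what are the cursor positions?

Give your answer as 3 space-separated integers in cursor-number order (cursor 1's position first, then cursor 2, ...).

After op 1 (delete): buffer="dsd" (len 3), cursors c1@0 c2@3, authorship ...
After op 2 (move_right): buffer="dsd" (len 3), cursors c1@1 c2@3, authorship ...
After op 3 (move_left): buffer="dsd" (len 3), cursors c1@0 c2@2, authorship ...
After op 4 (delete): buffer="dd" (len 2), cursors c1@0 c2@1, authorship ..
After op 5 (add_cursor(1)): buffer="dd" (len 2), cursors c1@0 c2@1 c3@1, authorship ..

Answer: 0 1 1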